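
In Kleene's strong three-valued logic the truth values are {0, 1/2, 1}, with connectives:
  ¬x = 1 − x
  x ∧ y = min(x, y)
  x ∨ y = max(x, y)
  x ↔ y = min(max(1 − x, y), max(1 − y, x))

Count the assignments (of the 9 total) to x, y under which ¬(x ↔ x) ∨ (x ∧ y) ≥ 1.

1

x = 0, y = 0 ↦ 0  <
x = 0, y = 1/2 ↦ 0  <
x = 0, y = 1 ↦ 0  <
x = 1/2, y = 0 ↦ 1/2  <
x = 1/2, y = 1/2 ↦ 1/2  <
x = 1/2, y = 1 ↦ 1/2  <
x = 1, y = 0 ↦ 0  <
x = 1, y = 1/2 ↦ 1/2  <
x = 1, y = 1 ↦ 1  ≥
So 1 of the 9 assignments meets the threshold.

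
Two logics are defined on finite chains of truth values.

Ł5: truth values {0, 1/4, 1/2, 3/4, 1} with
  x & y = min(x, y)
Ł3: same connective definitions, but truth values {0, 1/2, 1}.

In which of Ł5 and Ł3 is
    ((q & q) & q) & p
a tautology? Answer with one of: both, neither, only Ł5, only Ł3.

neither

In Ł5: at p = 0, q = 0 the value is 0 — not a tautology.
In Ł3: at p = 0, q = 0 the value is 0 — not a tautology.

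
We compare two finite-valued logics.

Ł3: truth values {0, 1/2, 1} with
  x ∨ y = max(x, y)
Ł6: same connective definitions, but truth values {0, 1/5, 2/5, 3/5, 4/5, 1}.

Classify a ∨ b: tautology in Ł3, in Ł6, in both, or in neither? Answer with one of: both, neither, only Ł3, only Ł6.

In Ł3: at a = 0, b = 0 the value is 0 — not a tautology.
In Ł6: at a = 0, b = 0 the value is 0 — not a tautology.

neither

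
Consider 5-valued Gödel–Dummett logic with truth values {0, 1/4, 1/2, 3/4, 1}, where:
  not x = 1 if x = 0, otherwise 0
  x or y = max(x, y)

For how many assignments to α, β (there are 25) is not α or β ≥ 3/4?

value 1: 9 assignments (counts)
value 3/4: 4 assignments (counts)
value 1/2: 4 assignments
value 1/4: 4 assignments
value 0: 4 assignments
So 13 of the 25 assignments meet the threshold.

13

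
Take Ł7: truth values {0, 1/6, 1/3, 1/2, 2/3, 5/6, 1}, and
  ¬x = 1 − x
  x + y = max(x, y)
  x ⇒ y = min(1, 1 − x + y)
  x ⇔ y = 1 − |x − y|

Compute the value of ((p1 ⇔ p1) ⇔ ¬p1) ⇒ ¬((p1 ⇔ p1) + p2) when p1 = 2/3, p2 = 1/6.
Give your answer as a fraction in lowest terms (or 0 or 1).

p1 ⇔ p1 = 2/3 ⇔ 2/3 = 1
¬p1 = ¬2/3 = 1/3
(p1 ⇔ p1) ⇔ ¬p1 = 1 ⇔ 1/3 = 1/3
p1 ⇔ p1 = 2/3 ⇔ 2/3 = 1
(p1 ⇔ p1) + p2 = 1 + 1/6 = 1
¬((p1 ⇔ p1) + p2) = ¬1 = 0
((p1 ⇔ p1) ⇔ ¬p1) ⇒ ¬((p1 ⇔ p1) + p2) = 1/3 ⇒ 0 = 2/3

2/3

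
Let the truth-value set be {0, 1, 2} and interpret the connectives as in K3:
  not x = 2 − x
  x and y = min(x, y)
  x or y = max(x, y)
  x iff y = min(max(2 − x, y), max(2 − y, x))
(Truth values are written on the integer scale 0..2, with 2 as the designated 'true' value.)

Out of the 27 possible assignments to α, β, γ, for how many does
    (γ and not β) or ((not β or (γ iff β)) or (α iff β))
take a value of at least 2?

14

value 2: 14 assignments (counts)
value 1: 12 assignments
value 0: 1 assignment
So 14 of the 27 assignments meet the threshold.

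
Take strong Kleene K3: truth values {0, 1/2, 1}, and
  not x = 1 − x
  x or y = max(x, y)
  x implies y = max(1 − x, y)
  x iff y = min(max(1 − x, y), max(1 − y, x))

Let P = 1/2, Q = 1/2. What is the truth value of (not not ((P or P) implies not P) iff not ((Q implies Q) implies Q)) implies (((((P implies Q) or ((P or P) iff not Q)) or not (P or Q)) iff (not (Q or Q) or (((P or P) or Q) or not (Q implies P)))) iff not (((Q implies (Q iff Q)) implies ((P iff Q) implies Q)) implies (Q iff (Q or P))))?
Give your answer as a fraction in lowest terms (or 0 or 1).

P or P = 1/2 or 1/2 = 1/2
not P = not 1/2 = 1/2
(P or P) implies not P = 1/2 implies 1/2 = 1/2
not ((P or P) implies not P) = not 1/2 = 1/2
not not ((P or P) implies not P) = not 1/2 = 1/2
Q implies Q = 1/2 implies 1/2 = 1/2
(Q implies Q) implies Q = 1/2 implies 1/2 = 1/2
not ((Q implies Q) implies Q) = not 1/2 = 1/2
not not ((P or P) implies not P) iff not ((Q implies Q) implies Q) = 1/2 iff 1/2 = 1/2
P implies Q = 1/2 implies 1/2 = 1/2
P or P = 1/2 or 1/2 = 1/2
not Q = not 1/2 = 1/2
(P or P) iff not Q = 1/2 iff 1/2 = 1/2
(P implies Q) or ((P or P) iff not Q) = 1/2 or 1/2 = 1/2
P or Q = 1/2 or 1/2 = 1/2
not (P or Q) = not 1/2 = 1/2
((P implies Q) or ((P or P) iff not Q)) or not (P or Q) = 1/2 or 1/2 = 1/2
Q or Q = 1/2 or 1/2 = 1/2
not (Q or Q) = not 1/2 = 1/2
P or P = 1/2 or 1/2 = 1/2
(P or P) or Q = 1/2 or 1/2 = 1/2
Q implies P = 1/2 implies 1/2 = 1/2
not (Q implies P) = not 1/2 = 1/2
((P or P) or Q) or not (Q implies P) = 1/2 or 1/2 = 1/2
not (Q or Q) or (((P or P) or Q) or not (Q implies P)) = 1/2 or 1/2 = 1/2
(((P implies Q) or ((P or P) iff not Q)) or not (P or Q)) iff (not (Q or Q) or (((P or P) or Q) or not (Q implies P))) = 1/2 iff 1/2 = 1/2
Q iff Q = 1/2 iff 1/2 = 1/2
Q implies (Q iff Q) = 1/2 implies 1/2 = 1/2
P iff Q = 1/2 iff 1/2 = 1/2
(P iff Q) implies Q = 1/2 implies 1/2 = 1/2
(Q implies (Q iff Q)) implies ((P iff Q) implies Q) = 1/2 implies 1/2 = 1/2
Q or P = 1/2 or 1/2 = 1/2
Q iff (Q or P) = 1/2 iff 1/2 = 1/2
((Q implies (Q iff Q)) implies ((P iff Q) implies Q)) implies (Q iff (Q or P)) = 1/2 implies 1/2 = 1/2
not (((Q implies (Q iff Q)) implies ((P iff Q) implies Q)) implies (Q iff (Q or P))) = not 1/2 = 1/2
((((P implies Q) or ((P or P) iff not Q)) or not (P or Q)) iff (not (Q or Q) or (((P or P) or Q) or not (Q implies P)))) iff not (((Q implies (Q iff Q)) implies ((P iff Q) implies Q)) implies (Q iff (Q or P))) = 1/2 iff 1/2 = 1/2
(not not ((P or P) implies not P) iff not ((Q implies Q) implies Q)) implies (((((P implies Q) or ((P or P) iff not Q)) or not (P or Q)) iff (not (Q or Q) or (((P or P) or Q) or not (Q implies P)))) iff not (((Q implies (Q iff Q)) implies ((P iff Q) implies Q)) implies (Q iff (Q or P)))) = 1/2 implies 1/2 = 1/2

1/2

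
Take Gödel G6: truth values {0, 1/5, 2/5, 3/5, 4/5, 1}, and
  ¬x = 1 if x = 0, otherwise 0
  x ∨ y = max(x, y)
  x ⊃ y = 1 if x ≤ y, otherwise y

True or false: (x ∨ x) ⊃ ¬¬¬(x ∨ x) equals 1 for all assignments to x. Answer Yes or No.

No

Counterexample: take x = 1/5.
x ∨ x = 1/5 ∨ 1/5 = 1/5
x ∨ x = 1/5 ∨ 1/5 = 1/5
¬(x ∨ x) = ¬1/5 = 0
¬¬(x ∨ x) = ¬0 = 1
¬¬¬(x ∨ x) = ¬1 = 0
(x ∨ x) ⊃ ¬¬¬(x ∨ x) = 1/5 ⊃ 0 = 0
This gives 0 ≠ 1.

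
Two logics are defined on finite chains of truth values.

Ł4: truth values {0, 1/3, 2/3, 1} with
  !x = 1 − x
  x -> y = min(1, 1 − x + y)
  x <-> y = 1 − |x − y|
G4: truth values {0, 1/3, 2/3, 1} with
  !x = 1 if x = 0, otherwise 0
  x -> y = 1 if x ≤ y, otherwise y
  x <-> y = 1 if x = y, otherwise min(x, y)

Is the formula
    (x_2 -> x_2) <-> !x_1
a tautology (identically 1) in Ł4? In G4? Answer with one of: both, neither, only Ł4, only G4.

In Ł4: at x_1 = 1/3, x_2 = 0 the value is 2/3 — not a tautology.
In G4: at x_1 = 1/3, x_2 = 0 the value is 0 — not a tautology.

neither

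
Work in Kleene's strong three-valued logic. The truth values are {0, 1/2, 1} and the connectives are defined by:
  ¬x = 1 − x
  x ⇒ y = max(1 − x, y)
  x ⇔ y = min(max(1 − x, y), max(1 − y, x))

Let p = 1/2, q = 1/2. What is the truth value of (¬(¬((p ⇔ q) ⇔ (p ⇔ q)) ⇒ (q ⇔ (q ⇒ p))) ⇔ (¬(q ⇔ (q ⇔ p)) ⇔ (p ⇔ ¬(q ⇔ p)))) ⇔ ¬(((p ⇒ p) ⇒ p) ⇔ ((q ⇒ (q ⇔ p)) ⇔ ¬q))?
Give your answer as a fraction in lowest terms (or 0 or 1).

p ⇔ q = 1/2 ⇔ 1/2 = 1/2
p ⇔ q = 1/2 ⇔ 1/2 = 1/2
(p ⇔ q) ⇔ (p ⇔ q) = 1/2 ⇔ 1/2 = 1/2
¬((p ⇔ q) ⇔ (p ⇔ q)) = ¬1/2 = 1/2
q ⇒ p = 1/2 ⇒ 1/2 = 1/2
q ⇔ (q ⇒ p) = 1/2 ⇔ 1/2 = 1/2
¬((p ⇔ q) ⇔ (p ⇔ q)) ⇒ (q ⇔ (q ⇒ p)) = 1/2 ⇒ 1/2 = 1/2
¬(¬((p ⇔ q) ⇔ (p ⇔ q)) ⇒ (q ⇔ (q ⇒ p))) = ¬1/2 = 1/2
q ⇔ p = 1/2 ⇔ 1/2 = 1/2
q ⇔ (q ⇔ p) = 1/2 ⇔ 1/2 = 1/2
¬(q ⇔ (q ⇔ p)) = ¬1/2 = 1/2
q ⇔ p = 1/2 ⇔ 1/2 = 1/2
¬(q ⇔ p) = ¬1/2 = 1/2
p ⇔ ¬(q ⇔ p) = 1/2 ⇔ 1/2 = 1/2
¬(q ⇔ (q ⇔ p)) ⇔ (p ⇔ ¬(q ⇔ p)) = 1/2 ⇔ 1/2 = 1/2
¬(¬((p ⇔ q) ⇔ (p ⇔ q)) ⇒ (q ⇔ (q ⇒ p))) ⇔ (¬(q ⇔ (q ⇔ p)) ⇔ (p ⇔ ¬(q ⇔ p))) = 1/2 ⇔ 1/2 = 1/2
p ⇒ p = 1/2 ⇒ 1/2 = 1/2
(p ⇒ p) ⇒ p = 1/2 ⇒ 1/2 = 1/2
q ⇔ p = 1/2 ⇔ 1/2 = 1/2
q ⇒ (q ⇔ p) = 1/2 ⇒ 1/2 = 1/2
¬q = ¬1/2 = 1/2
(q ⇒ (q ⇔ p)) ⇔ ¬q = 1/2 ⇔ 1/2 = 1/2
((p ⇒ p) ⇒ p) ⇔ ((q ⇒ (q ⇔ p)) ⇔ ¬q) = 1/2 ⇔ 1/2 = 1/2
¬(((p ⇒ p) ⇒ p) ⇔ ((q ⇒ (q ⇔ p)) ⇔ ¬q)) = ¬1/2 = 1/2
(¬(¬((p ⇔ q) ⇔ (p ⇔ q)) ⇒ (q ⇔ (q ⇒ p))) ⇔ (¬(q ⇔ (q ⇔ p)) ⇔ (p ⇔ ¬(q ⇔ p)))) ⇔ ¬(((p ⇒ p) ⇒ p) ⇔ ((q ⇒ (q ⇔ p)) ⇔ ¬q)) = 1/2 ⇔ 1/2 = 1/2

1/2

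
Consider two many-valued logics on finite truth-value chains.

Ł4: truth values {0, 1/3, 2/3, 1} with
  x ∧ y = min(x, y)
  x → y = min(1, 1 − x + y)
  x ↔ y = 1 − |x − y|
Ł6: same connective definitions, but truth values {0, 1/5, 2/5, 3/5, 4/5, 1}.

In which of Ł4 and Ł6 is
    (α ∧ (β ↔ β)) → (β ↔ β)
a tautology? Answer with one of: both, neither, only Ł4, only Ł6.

In Ł4: every assignment gives 1 — tautology.
In Ł6: every assignment gives 1 — tautology.

both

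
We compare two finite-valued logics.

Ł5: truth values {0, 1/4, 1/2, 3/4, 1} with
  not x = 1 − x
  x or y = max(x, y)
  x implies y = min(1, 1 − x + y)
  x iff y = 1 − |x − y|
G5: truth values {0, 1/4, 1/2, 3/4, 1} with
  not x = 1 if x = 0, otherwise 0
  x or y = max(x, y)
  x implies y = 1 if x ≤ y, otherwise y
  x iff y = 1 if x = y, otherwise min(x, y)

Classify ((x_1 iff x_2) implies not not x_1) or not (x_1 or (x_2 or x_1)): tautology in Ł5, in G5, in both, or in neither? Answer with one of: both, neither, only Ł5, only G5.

In Ł5: at x_1 = 0, x_2 = 1/4 the value is 3/4 — not a tautology.
In G5: every assignment gives 1 — tautology.

only G5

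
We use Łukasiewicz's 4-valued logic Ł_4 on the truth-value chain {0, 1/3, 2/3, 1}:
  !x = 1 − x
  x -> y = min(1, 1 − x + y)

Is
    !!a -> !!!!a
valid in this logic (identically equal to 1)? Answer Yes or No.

Yes

a = 0 ↦ 1
a = 1/3 ↦ 1
a = 2/3 ↦ 1
a = 1 ↦ 1
Every assignment gives a value ≥ 1.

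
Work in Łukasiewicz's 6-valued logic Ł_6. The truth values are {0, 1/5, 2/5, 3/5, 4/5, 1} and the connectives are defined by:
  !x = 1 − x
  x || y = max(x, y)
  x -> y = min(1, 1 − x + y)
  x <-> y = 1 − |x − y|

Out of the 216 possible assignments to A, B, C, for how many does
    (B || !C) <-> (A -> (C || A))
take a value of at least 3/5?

162

value 1: 66 assignments (counts)
value 4/5: 54 assignments (counts)
value 3/5: 42 assignments (counts)
value 2/5: 30 assignments
value 1/5: 18 assignments
value 0: 6 assignments
So 162 of the 216 assignments meet the threshold.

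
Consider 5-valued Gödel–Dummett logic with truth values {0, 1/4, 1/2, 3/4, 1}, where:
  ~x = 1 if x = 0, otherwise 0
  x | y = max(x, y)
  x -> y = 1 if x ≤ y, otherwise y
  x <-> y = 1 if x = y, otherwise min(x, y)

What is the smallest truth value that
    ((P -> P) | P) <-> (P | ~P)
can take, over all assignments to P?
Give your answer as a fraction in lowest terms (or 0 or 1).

Take P = 1/4:
P -> P = 1/4 -> 1/4 = 1
(P -> P) | P = 1 | 1/4 = 1
~P = ~1/4 = 0
P | ~P = 1/4 | 0 = 1/4
((P -> P) | P) <-> (P | ~P) = 1 <-> 1/4 = 1/4
No assignment yields a value below 1/4, so this is the minimum.

1/4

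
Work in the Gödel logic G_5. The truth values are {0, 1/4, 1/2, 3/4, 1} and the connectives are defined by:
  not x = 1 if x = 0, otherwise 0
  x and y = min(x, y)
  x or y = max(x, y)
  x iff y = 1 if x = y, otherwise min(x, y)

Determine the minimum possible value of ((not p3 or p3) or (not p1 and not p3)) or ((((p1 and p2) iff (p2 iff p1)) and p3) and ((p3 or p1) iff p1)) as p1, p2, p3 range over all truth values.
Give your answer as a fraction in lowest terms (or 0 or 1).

Take p1 = 0, p2 = 0, p3 = 1/4:
not p3 = not 1/4 = 0
not p3 or p3 = 0 or 1/4 = 1/4
not p1 = not 0 = 1
not p3 = not 1/4 = 0
not p1 and not p3 = 1 and 0 = 0
(not p3 or p3) or (not p1 and not p3) = 1/4 or 0 = 1/4
p1 and p2 = 0 and 0 = 0
p2 iff p1 = 0 iff 0 = 1
(p1 and p2) iff (p2 iff p1) = 0 iff 1 = 0
((p1 and p2) iff (p2 iff p1)) and p3 = 0 and 1/4 = 0
p3 or p1 = 1/4 or 0 = 1/4
(p3 or p1) iff p1 = 1/4 iff 0 = 0
(((p1 and p2) iff (p2 iff p1)) and p3) and ((p3 or p1) iff p1) = 0 and 0 = 0
((not p3 or p3) or (not p1 and not p3)) or ((((p1 and p2) iff (p2 iff p1)) and p3) and ((p3 or p1) iff p1)) = 1/4 or 0 = 1/4
No assignment yields a value below 1/4, so this is the minimum.

1/4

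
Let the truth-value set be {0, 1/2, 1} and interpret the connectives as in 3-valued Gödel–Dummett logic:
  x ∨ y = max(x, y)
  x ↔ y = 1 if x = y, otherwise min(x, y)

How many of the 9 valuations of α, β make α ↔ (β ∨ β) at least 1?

3

α = 0, β = 0 ↦ 1  ≥
α = 0, β = 1/2 ↦ 0  <
α = 0, β = 1 ↦ 0  <
α = 1/2, β = 0 ↦ 0  <
α = 1/2, β = 1/2 ↦ 1  ≥
α = 1/2, β = 1 ↦ 1/2  <
α = 1, β = 0 ↦ 0  <
α = 1, β = 1/2 ↦ 1/2  <
α = 1, β = 1 ↦ 1  ≥
So 3 of the 9 assignments meet the threshold.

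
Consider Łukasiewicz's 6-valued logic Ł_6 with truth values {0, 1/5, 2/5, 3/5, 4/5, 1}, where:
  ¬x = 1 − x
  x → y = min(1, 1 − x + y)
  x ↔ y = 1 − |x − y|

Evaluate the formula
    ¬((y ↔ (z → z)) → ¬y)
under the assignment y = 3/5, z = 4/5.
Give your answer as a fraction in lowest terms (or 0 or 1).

z → z = 4/5 → 4/5 = 1
y ↔ (z → z) = 3/5 ↔ 1 = 3/5
¬y = ¬3/5 = 2/5
(y ↔ (z → z)) → ¬y = 3/5 → 2/5 = 4/5
¬((y ↔ (z → z)) → ¬y) = ¬4/5 = 1/5

1/5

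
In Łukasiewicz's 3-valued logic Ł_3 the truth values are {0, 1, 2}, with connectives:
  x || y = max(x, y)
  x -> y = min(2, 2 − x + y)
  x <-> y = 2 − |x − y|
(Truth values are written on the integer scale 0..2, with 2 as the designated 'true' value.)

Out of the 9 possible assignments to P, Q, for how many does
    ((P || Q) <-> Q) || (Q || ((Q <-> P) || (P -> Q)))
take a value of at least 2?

P = 0, Q = 0 ↦ 2  ≥
P = 0, Q = 1 ↦ 2  ≥
P = 0, Q = 2 ↦ 2  ≥
P = 1, Q = 0 ↦ 1  <
P = 1, Q = 1 ↦ 2  ≥
P = 1, Q = 2 ↦ 2  ≥
P = 2, Q = 0 ↦ 0  <
P = 2, Q = 1 ↦ 1  <
P = 2, Q = 2 ↦ 2  ≥
So 6 of the 9 assignments meet the threshold.

6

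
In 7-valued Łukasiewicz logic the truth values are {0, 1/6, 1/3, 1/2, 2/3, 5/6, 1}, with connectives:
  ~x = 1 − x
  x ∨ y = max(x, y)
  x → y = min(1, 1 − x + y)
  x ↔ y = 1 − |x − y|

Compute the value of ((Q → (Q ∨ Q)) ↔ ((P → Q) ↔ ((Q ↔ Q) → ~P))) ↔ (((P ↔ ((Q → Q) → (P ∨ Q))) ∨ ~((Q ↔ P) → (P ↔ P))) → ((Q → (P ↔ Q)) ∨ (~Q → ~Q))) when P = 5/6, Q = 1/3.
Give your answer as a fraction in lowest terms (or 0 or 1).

2/3

Q ∨ Q = 1/3 ∨ 1/3 = 1/3
Q → (Q ∨ Q) = 1/3 → 1/3 = 1
P → Q = 5/6 → 1/3 = 1/2
Q ↔ Q = 1/3 ↔ 1/3 = 1
~P = ~5/6 = 1/6
(Q ↔ Q) → ~P = 1 → 1/6 = 1/6
(P → Q) ↔ ((Q ↔ Q) → ~P) = 1/2 ↔ 1/6 = 2/3
(Q → (Q ∨ Q)) ↔ ((P → Q) ↔ ((Q ↔ Q) → ~P)) = 1 ↔ 2/3 = 2/3
Q → Q = 1/3 → 1/3 = 1
P ∨ Q = 5/6 ∨ 1/3 = 5/6
(Q → Q) → (P ∨ Q) = 1 → 5/6 = 5/6
P ↔ ((Q → Q) → (P ∨ Q)) = 5/6 ↔ 5/6 = 1
Q ↔ P = 1/3 ↔ 5/6 = 1/2
P ↔ P = 5/6 ↔ 5/6 = 1
(Q ↔ P) → (P ↔ P) = 1/2 → 1 = 1
~((Q ↔ P) → (P ↔ P)) = ~1 = 0
(P ↔ ((Q → Q) → (P ∨ Q))) ∨ ~((Q ↔ P) → (P ↔ P)) = 1 ∨ 0 = 1
P ↔ Q = 5/6 ↔ 1/3 = 1/2
Q → (P ↔ Q) = 1/3 → 1/2 = 1
~Q = ~1/3 = 2/3
~Q = ~1/3 = 2/3
~Q → ~Q = 2/3 → 2/3 = 1
(Q → (P ↔ Q)) ∨ (~Q → ~Q) = 1 ∨ 1 = 1
((P ↔ ((Q → Q) → (P ∨ Q))) ∨ ~((Q ↔ P) → (P ↔ P))) → ((Q → (P ↔ Q)) ∨ (~Q → ~Q)) = 1 → 1 = 1
((Q → (Q ∨ Q)) ↔ ((P → Q) ↔ ((Q ↔ Q) → ~P))) ↔ (((P ↔ ((Q → Q) → (P ∨ Q))) ∨ ~((Q ↔ P) → (P ↔ P))) → ((Q → (P ↔ Q)) ∨ (~Q → ~Q))) = 2/3 ↔ 1 = 2/3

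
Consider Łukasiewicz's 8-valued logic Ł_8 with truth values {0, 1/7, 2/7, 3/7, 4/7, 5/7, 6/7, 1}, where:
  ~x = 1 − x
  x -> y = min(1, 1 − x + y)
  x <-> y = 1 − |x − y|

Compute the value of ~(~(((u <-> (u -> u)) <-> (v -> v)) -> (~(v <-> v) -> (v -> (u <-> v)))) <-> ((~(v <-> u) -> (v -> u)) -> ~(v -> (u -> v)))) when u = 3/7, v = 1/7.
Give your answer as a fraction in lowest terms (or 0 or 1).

0

u -> u = 3/7 -> 3/7 = 1
u <-> (u -> u) = 3/7 <-> 1 = 3/7
v -> v = 1/7 -> 1/7 = 1
(u <-> (u -> u)) <-> (v -> v) = 3/7 <-> 1 = 3/7
v <-> v = 1/7 <-> 1/7 = 1
~(v <-> v) = ~1 = 0
u <-> v = 3/7 <-> 1/7 = 5/7
v -> (u <-> v) = 1/7 -> 5/7 = 1
~(v <-> v) -> (v -> (u <-> v)) = 0 -> 1 = 1
((u <-> (u -> u)) <-> (v -> v)) -> (~(v <-> v) -> (v -> (u <-> v))) = 3/7 -> 1 = 1
~(((u <-> (u -> u)) <-> (v -> v)) -> (~(v <-> v) -> (v -> (u <-> v)))) = ~1 = 0
v <-> u = 1/7 <-> 3/7 = 5/7
~(v <-> u) = ~5/7 = 2/7
v -> u = 1/7 -> 3/7 = 1
~(v <-> u) -> (v -> u) = 2/7 -> 1 = 1
u -> v = 3/7 -> 1/7 = 5/7
v -> (u -> v) = 1/7 -> 5/7 = 1
~(v -> (u -> v)) = ~1 = 0
(~(v <-> u) -> (v -> u)) -> ~(v -> (u -> v)) = 1 -> 0 = 0
~(((u <-> (u -> u)) <-> (v -> v)) -> (~(v <-> v) -> (v -> (u <-> v)))) <-> ((~(v <-> u) -> (v -> u)) -> ~(v -> (u -> v))) = 0 <-> 0 = 1
~(~(((u <-> (u -> u)) <-> (v -> v)) -> (~(v <-> v) -> (v -> (u <-> v)))) <-> ((~(v <-> u) -> (v -> u)) -> ~(v -> (u -> v)))) = ~1 = 0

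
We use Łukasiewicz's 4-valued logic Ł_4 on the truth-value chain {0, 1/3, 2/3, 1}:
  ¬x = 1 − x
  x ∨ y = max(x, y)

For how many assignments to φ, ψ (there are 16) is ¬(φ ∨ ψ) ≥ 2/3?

φ = 0, ψ = 0 ↦ 1  ≥
φ = 0, ψ = 1/3 ↦ 2/3  ≥
φ = 0, ψ = 2/3 ↦ 1/3  <
φ = 0, ψ = 1 ↦ 0  <
φ = 1/3, ψ = 0 ↦ 2/3  ≥
φ = 1/3, ψ = 1/3 ↦ 2/3  ≥
φ = 1/3, ψ = 2/3 ↦ 1/3  <
φ = 1/3, ψ = 1 ↦ 0  <
φ = 2/3, ψ = 0 ↦ 1/3  <
φ = 2/3, ψ = 1/3 ↦ 1/3  <
φ = 2/3, ψ = 2/3 ↦ 1/3  <
φ = 2/3, ψ = 1 ↦ 0  <
φ = 1, ψ = 0 ↦ 0  <
φ = 1, ψ = 1/3 ↦ 0  <
φ = 1, ψ = 2/3 ↦ 0  <
φ = 1, ψ = 1 ↦ 0  <
So 4 of the 16 assignments meet the threshold.

4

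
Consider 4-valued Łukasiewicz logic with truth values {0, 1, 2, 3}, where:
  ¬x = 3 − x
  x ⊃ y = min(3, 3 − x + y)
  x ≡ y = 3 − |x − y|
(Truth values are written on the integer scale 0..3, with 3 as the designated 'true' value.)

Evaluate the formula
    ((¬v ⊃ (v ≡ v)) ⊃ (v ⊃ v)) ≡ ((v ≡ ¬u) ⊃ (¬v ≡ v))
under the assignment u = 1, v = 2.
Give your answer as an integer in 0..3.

¬v = ¬2 = 1
v ≡ v = 2 ≡ 2 = 3
¬v ⊃ (v ≡ v) = 1 ⊃ 3 = 3
v ⊃ v = 2 ⊃ 2 = 3
(¬v ⊃ (v ≡ v)) ⊃ (v ⊃ v) = 3 ⊃ 3 = 3
¬u = ¬1 = 2
v ≡ ¬u = 2 ≡ 2 = 3
¬v = ¬2 = 1
¬v ≡ v = 1 ≡ 2 = 2
(v ≡ ¬u) ⊃ (¬v ≡ v) = 3 ⊃ 2 = 2
((¬v ⊃ (v ≡ v)) ⊃ (v ⊃ v)) ≡ ((v ≡ ¬u) ⊃ (¬v ≡ v)) = 3 ≡ 2 = 2

2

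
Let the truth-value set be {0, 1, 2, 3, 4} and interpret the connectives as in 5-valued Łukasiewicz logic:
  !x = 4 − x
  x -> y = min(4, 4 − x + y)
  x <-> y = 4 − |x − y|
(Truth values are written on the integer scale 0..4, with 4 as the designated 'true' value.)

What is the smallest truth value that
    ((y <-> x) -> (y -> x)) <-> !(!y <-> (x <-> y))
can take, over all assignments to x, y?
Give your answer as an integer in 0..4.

0

Take x = 0, y = 0:
y <-> x = 0 <-> 0 = 4
y -> x = 0 -> 0 = 4
(y <-> x) -> (y -> x) = 4 -> 4 = 4
!y = !0 = 4
x <-> y = 0 <-> 0 = 4
!y <-> (x <-> y) = 4 <-> 4 = 4
!(!y <-> (x <-> y)) = !4 = 0
((y <-> x) -> (y -> x)) <-> !(!y <-> (x <-> y)) = 4 <-> 0 = 0
No assignment yields a value below 0, so this is the minimum.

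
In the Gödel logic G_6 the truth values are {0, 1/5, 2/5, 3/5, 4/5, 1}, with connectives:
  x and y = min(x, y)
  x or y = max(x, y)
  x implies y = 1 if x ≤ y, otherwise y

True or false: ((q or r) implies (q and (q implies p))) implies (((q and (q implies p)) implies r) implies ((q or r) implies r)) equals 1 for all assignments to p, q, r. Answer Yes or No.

Yes

At p = 1, q = 2/5, r = 0, for instance:
q or r = 2/5 or 0 = 2/5
q implies p = 2/5 implies 1 = 1
q and (q implies p) = 2/5 and 1 = 2/5
(q or r) implies (q and (q implies p)) = 2/5 implies 2/5 = 1
(q and (q implies p)) implies r = 2/5 implies 0 = 0
(q or r) implies r = 2/5 implies 0 = 0
((q and (q implies p)) implies r) implies ((q or r) implies r) = 0 implies 0 = 1
((q or r) implies (q and (q implies p))) implies (((q and (q implies p)) implies r) implies ((q or r) implies r)) = 1 implies 1 = 1
and checking the remaining 215 assignments likewise gives ≥ 1 in every case.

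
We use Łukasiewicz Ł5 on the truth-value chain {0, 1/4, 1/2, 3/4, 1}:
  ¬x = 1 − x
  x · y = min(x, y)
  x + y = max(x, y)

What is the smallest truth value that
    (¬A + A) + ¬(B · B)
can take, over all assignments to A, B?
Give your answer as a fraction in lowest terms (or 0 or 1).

Take A = 1/2, B = 1/2:
¬A = ¬1/2 = 1/2
¬A + A = 1/2 + 1/2 = 1/2
B · B = 1/2 · 1/2 = 1/2
¬(B · B) = ¬1/2 = 1/2
(¬A + A) + ¬(B · B) = 1/2 + 1/2 = 1/2
No assignment yields a value below 1/2, so this is the minimum.

1/2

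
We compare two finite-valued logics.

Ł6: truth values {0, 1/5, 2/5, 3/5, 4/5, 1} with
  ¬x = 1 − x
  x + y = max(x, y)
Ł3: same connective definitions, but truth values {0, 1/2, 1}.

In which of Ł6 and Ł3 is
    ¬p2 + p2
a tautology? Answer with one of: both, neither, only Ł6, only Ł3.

neither

In Ł6: at p2 = 1/5 the value is 4/5 — not a tautology.
In Ł3: at p2 = 1/2 the value is 1/2 — not a tautology.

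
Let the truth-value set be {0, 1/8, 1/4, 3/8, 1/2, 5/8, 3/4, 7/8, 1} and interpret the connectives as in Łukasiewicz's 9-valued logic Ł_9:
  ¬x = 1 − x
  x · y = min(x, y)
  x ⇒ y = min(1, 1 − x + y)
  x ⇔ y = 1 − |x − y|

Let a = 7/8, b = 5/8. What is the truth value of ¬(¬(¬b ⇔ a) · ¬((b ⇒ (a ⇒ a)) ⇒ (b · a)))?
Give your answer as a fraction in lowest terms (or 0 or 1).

5/8

¬b = ¬5/8 = 3/8
¬b ⇔ a = 3/8 ⇔ 7/8 = 1/2
¬(¬b ⇔ a) = ¬1/2 = 1/2
a ⇒ a = 7/8 ⇒ 7/8 = 1
b ⇒ (a ⇒ a) = 5/8 ⇒ 1 = 1
b · a = 5/8 · 7/8 = 5/8
(b ⇒ (a ⇒ a)) ⇒ (b · a) = 1 ⇒ 5/8 = 5/8
¬((b ⇒ (a ⇒ a)) ⇒ (b · a)) = ¬5/8 = 3/8
¬(¬b ⇔ a) · ¬((b ⇒ (a ⇒ a)) ⇒ (b · a)) = 1/2 · 3/8 = 3/8
¬(¬(¬b ⇔ a) · ¬((b ⇒ (a ⇒ a)) ⇒ (b · a))) = ¬3/8 = 5/8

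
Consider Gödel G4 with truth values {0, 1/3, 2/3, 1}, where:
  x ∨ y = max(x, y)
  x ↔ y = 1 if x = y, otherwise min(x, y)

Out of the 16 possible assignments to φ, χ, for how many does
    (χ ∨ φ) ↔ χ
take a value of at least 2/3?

φ = 0, χ = 0 ↦ 1  ≥
φ = 0, χ = 1/3 ↦ 1  ≥
φ = 0, χ = 2/3 ↦ 1  ≥
φ = 0, χ = 1 ↦ 1  ≥
φ = 1/3, χ = 0 ↦ 0  <
φ = 1/3, χ = 1/3 ↦ 1  ≥
φ = 1/3, χ = 2/3 ↦ 1  ≥
φ = 1/3, χ = 1 ↦ 1  ≥
φ = 2/3, χ = 0 ↦ 0  <
φ = 2/3, χ = 1/3 ↦ 1/3  <
φ = 2/3, χ = 2/3 ↦ 1  ≥
φ = 2/3, χ = 1 ↦ 1  ≥
φ = 1, χ = 0 ↦ 0  <
φ = 1, χ = 1/3 ↦ 1/3  <
φ = 1, χ = 2/3 ↦ 2/3  ≥
φ = 1, χ = 1 ↦ 1  ≥
So 11 of the 16 assignments meet the threshold.

11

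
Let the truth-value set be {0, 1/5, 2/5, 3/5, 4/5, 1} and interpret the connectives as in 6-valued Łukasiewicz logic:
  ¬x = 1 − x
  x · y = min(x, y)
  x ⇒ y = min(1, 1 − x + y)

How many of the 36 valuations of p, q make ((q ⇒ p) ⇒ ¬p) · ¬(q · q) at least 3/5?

value 1: 1 assignment (counts)
value 4/5: 3 assignments (counts)
value 3/5: 5 assignments (counts)
value 2/5: 7 assignments
value 1/5: 9 assignments
value 0: 11 assignments
So 9 of the 36 assignments meet the threshold.

9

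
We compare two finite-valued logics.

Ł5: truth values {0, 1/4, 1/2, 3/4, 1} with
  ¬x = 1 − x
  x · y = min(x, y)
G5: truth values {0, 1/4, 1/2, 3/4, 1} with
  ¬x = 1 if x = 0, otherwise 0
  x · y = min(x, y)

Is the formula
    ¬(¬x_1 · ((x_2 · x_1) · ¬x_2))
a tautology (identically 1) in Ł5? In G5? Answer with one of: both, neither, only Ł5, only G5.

In Ł5: at x_1 = 1/4, x_2 = 1/4 the value is 3/4 — not a tautology.
In G5: every assignment gives 1 — tautology.

only G5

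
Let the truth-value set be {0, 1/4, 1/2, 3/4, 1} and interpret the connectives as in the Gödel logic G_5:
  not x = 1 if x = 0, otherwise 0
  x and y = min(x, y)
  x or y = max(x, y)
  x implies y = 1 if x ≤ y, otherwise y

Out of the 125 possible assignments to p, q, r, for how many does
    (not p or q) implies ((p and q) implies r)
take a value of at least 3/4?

96

value 1: 95 assignments (counts)
value 3/4: 1 assignment (counts)
value 1/2: 4 assignments
value 1/4: 9 assignments
value 0: 16 assignments
So 96 of the 125 assignments meet the threshold.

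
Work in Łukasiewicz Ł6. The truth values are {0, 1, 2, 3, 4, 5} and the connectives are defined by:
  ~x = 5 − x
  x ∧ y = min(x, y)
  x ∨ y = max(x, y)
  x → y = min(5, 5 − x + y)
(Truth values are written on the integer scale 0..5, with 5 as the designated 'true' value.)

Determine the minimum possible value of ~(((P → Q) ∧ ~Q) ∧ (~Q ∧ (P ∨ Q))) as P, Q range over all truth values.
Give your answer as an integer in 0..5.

2

Take P = 3, Q = 1:
P → Q = 3 → 1 = 3
~Q = ~1 = 4
(P → Q) ∧ ~Q = 3 ∧ 4 = 3
~Q = ~1 = 4
P ∨ Q = 3 ∨ 1 = 3
~Q ∧ (P ∨ Q) = 4 ∧ 3 = 3
((P → Q) ∧ ~Q) ∧ (~Q ∧ (P ∨ Q)) = 3 ∧ 3 = 3
~(((P → Q) ∧ ~Q) ∧ (~Q ∧ (P ∨ Q))) = ~3 = 2
No assignment yields a value below 2, so this is the minimum.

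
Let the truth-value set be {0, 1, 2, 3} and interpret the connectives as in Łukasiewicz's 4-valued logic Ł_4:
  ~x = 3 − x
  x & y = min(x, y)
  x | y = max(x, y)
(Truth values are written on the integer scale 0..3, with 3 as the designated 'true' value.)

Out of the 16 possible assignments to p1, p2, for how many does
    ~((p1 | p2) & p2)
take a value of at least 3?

4

p1 = 0, p2 = 0 ↦ 3  ≥
p1 = 0, p2 = 1 ↦ 2  <
p1 = 0, p2 = 2 ↦ 1  <
p1 = 0, p2 = 3 ↦ 0  <
p1 = 1, p2 = 0 ↦ 3  ≥
p1 = 1, p2 = 1 ↦ 2  <
p1 = 1, p2 = 2 ↦ 1  <
p1 = 1, p2 = 3 ↦ 0  <
p1 = 2, p2 = 0 ↦ 3  ≥
p1 = 2, p2 = 1 ↦ 2  <
p1 = 2, p2 = 2 ↦ 1  <
p1 = 2, p2 = 3 ↦ 0  <
p1 = 3, p2 = 0 ↦ 3  ≥
p1 = 3, p2 = 1 ↦ 2  <
p1 = 3, p2 = 2 ↦ 1  <
p1 = 3, p2 = 3 ↦ 0  <
So 4 of the 16 assignments meet the threshold.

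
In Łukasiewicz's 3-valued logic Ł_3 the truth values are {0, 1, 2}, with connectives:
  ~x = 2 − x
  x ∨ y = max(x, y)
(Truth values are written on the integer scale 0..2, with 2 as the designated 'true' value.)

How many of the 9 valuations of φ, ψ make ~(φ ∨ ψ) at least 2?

1

φ = 0, ψ = 0 ↦ 2  ≥
φ = 0, ψ = 1 ↦ 1  <
φ = 0, ψ = 2 ↦ 0  <
φ = 1, ψ = 0 ↦ 1  <
φ = 1, ψ = 1 ↦ 1  <
φ = 1, ψ = 2 ↦ 0  <
φ = 2, ψ = 0 ↦ 0  <
φ = 2, ψ = 1 ↦ 0  <
φ = 2, ψ = 2 ↦ 0  <
So 1 of the 9 assignments meets the threshold.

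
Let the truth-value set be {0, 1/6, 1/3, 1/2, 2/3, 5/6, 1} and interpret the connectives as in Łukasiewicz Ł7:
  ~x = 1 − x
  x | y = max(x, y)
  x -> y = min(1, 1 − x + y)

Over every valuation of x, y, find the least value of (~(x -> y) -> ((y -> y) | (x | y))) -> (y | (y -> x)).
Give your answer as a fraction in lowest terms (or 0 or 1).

1/2

Take x = 0, y = 1/2:
x -> y = 0 -> 1/2 = 1
~(x -> y) = ~1 = 0
y -> y = 1/2 -> 1/2 = 1
x | y = 0 | 1/2 = 1/2
(y -> y) | (x | y) = 1 | 1/2 = 1
~(x -> y) -> ((y -> y) | (x | y)) = 0 -> 1 = 1
y -> x = 1/2 -> 0 = 1/2
y | (y -> x) = 1/2 | 1/2 = 1/2
(~(x -> y) -> ((y -> y) | (x | y))) -> (y | (y -> x)) = 1 -> 1/2 = 1/2
No assignment yields a value below 1/2, so this is the minimum.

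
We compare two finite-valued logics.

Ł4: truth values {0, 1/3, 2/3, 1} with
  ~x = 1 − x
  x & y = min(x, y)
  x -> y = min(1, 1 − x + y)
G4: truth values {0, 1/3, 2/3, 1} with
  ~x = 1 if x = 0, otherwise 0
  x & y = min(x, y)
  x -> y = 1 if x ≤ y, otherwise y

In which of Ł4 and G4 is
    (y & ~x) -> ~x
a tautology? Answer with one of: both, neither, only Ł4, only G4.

both

In Ł4: every assignment gives 1 — tautology.
In G4: every assignment gives 1 — tautology.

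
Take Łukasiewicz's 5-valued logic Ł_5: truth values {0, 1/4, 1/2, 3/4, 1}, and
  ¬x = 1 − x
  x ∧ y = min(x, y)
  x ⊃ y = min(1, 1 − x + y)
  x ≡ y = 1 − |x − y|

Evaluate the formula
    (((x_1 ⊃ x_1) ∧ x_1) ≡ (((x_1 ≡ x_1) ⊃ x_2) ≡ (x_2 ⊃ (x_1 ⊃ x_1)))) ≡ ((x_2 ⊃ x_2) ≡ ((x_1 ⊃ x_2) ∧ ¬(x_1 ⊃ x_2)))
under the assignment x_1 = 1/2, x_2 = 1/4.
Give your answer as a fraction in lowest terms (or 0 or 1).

x_1 ⊃ x_1 = 1/2 ⊃ 1/2 = 1
(x_1 ⊃ x_1) ∧ x_1 = 1 ∧ 1/2 = 1/2
x_1 ≡ x_1 = 1/2 ≡ 1/2 = 1
(x_1 ≡ x_1) ⊃ x_2 = 1 ⊃ 1/4 = 1/4
x_1 ⊃ x_1 = 1/2 ⊃ 1/2 = 1
x_2 ⊃ (x_1 ⊃ x_1) = 1/4 ⊃ 1 = 1
((x_1 ≡ x_1) ⊃ x_2) ≡ (x_2 ⊃ (x_1 ⊃ x_1)) = 1/4 ≡ 1 = 1/4
((x_1 ⊃ x_1) ∧ x_1) ≡ (((x_1 ≡ x_1) ⊃ x_2) ≡ (x_2 ⊃ (x_1 ⊃ x_1))) = 1/2 ≡ 1/4 = 3/4
x_2 ⊃ x_2 = 1/4 ⊃ 1/4 = 1
x_1 ⊃ x_2 = 1/2 ⊃ 1/4 = 3/4
x_1 ⊃ x_2 = 1/2 ⊃ 1/4 = 3/4
¬(x_1 ⊃ x_2) = ¬3/4 = 1/4
(x_1 ⊃ x_2) ∧ ¬(x_1 ⊃ x_2) = 3/4 ∧ 1/4 = 1/4
(x_2 ⊃ x_2) ≡ ((x_1 ⊃ x_2) ∧ ¬(x_1 ⊃ x_2)) = 1 ≡ 1/4 = 1/4
(((x_1 ⊃ x_1) ∧ x_1) ≡ (((x_1 ≡ x_1) ⊃ x_2) ≡ (x_2 ⊃ (x_1 ⊃ x_1)))) ≡ ((x_2 ⊃ x_2) ≡ ((x_1 ⊃ x_2) ∧ ¬(x_1 ⊃ x_2))) = 3/4 ≡ 1/4 = 1/2

1/2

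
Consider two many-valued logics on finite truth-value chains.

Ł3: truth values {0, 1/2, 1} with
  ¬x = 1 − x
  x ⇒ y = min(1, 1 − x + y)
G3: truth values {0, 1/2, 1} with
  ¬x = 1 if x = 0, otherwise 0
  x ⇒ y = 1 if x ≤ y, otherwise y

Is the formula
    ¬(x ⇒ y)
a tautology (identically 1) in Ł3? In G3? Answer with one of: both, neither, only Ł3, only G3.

In Ł3: at x = 0, y = 0 the value is 0 — not a tautology.
In G3: at x = 0, y = 0 the value is 0 — not a tautology.

neither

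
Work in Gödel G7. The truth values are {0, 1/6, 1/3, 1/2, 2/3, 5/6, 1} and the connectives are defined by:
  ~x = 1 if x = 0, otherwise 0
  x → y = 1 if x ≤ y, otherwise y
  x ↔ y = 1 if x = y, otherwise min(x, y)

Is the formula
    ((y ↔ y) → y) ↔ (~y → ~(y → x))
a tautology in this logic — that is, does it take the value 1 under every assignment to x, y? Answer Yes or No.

No

Counterexample: take x = 0, y = 1/6.
y ↔ y = 1/6 ↔ 1/6 = 1
(y ↔ y) → y = 1 → 1/6 = 1/6
~y = ~1/6 = 0
y → x = 1/6 → 0 = 0
~(y → x) = ~0 = 1
~y → ~(y → x) = 0 → 1 = 1
((y ↔ y) → y) ↔ (~y → ~(y → x)) = 1/6 ↔ 1 = 1/6
This gives 1/6 ≠ 1.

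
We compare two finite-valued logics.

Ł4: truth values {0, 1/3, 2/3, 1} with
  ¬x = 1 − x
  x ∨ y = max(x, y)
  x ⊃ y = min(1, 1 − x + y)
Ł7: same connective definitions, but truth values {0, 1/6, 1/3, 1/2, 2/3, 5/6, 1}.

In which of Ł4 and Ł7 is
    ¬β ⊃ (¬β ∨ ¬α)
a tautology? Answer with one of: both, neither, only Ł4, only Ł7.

both

In Ł4: every assignment gives 1 — tautology.
In Ł7: every assignment gives 1 — tautology.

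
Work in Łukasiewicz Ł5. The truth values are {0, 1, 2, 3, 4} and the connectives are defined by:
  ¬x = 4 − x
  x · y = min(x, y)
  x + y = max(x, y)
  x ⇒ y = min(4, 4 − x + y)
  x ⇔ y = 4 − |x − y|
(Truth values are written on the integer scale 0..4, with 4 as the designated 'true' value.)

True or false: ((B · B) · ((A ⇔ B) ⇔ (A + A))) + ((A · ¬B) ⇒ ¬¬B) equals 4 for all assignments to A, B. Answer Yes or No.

Counterexample: take A = 1, B = 0.
B · B = 0 · 0 = 0
A ⇔ B = 1 ⇔ 0 = 3
A + A = 1 + 1 = 1
(A ⇔ B) ⇔ (A + A) = 3 ⇔ 1 = 2
(B · B) · ((A ⇔ B) ⇔ (A + A)) = 0 · 2 = 0
¬B = ¬0 = 4
A · ¬B = 1 · 4 = 1
¬B = ¬0 = 4
¬¬B = ¬4 = 0
(A · ¬B) ⇒ ¬¬B = 1 ⇒ 0 = 3
((B · B) · ((A ⇔ B) ⇔ (A + A))) + ((A · ¬B) ⇒ ¬¬B) = 0 + 3 = 3
This gives 3 ≠ 4.

No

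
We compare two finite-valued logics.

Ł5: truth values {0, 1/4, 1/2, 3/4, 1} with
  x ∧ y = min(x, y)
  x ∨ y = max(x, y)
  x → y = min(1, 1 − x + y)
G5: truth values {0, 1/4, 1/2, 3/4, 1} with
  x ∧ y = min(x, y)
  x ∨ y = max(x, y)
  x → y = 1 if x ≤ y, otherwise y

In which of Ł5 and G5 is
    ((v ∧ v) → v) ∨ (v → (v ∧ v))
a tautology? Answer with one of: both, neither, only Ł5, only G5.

In Ł5: every assignment gives 1 — tautology.
In G5: every assignment gives 1 — tautology.

both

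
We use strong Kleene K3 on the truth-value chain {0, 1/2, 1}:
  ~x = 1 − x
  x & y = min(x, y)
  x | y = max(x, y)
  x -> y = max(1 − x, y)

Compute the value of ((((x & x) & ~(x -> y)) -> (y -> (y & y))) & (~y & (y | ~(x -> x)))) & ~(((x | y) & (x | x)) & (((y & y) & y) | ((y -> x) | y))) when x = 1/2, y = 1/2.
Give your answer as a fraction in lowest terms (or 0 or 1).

x & x = 1/2 & 1/2 = 1/2
x -> y = 1/2 -> 1/2 = 1/2
~(x -> y) = ~1/2 = 1/2
(x & x) & ~(x -> y) = 1/2 & 1/2 = 1/2
y & y = 1/2 & 1/2 = 1/2
y -> (y & y) = 1/2 -> 1/2 = 1/2
((x & x) & ~(x -> y)) -> (y -> (y & y)) = 1/2 -> 1/2 = 1/2
~y = ~1/2 = 1/2
x -> x = 1/2 -> 1/2 = 1/2
~(x -> x) = ~1/2 = 1/2
y | ~(x -> x) = 1/2 | 1/2 = 1/2
~y & (y | ~(x -> x)) = 1/2 & 1/2 = 1/2
(((x & x) & ~(x -> y)) -> (y -> (y & y))) & (~y & (y | ~(x -> x))) = 1/2 & 1/2 = 1/2
x | y = 1/2 | 1/2 = 1/2
x | x = 1/2 | 1/2 = 1/2
(x | y) & (x | x) = 1/2 & 1/2 = 1/2
y & y = 1/2 & 1/2 = 1/2
(y & y) & y = 1/2 & 1/2 = 1/2
y -> x = 1/2 -> 1/2 = 1/2
(y -> x) | y = 1/2 | 1/2 = 1/2
((y & y) & y) | ((y -> x) | y) = 1/2 | 1/2 = 1/2
((x | y) & (x | x)) & (((y & y) & y) | ((y -> x) | y)) = 1/2 & 1/2 = 1/2
~(((x | y) & (x | x)) & (((y & y) & y) | ((y -> x) | y))) = ~1/2 = 1/2
((((x & x) & ~(x -> y)) -> (y -> (y & y))) & (~y & (y | ~(x -> x)))) & ~(((x | y) & (x | x)) & (((y & y) & y) | ((y -> x) | y))) = 1/2 & 1/2 = 1/2

1/2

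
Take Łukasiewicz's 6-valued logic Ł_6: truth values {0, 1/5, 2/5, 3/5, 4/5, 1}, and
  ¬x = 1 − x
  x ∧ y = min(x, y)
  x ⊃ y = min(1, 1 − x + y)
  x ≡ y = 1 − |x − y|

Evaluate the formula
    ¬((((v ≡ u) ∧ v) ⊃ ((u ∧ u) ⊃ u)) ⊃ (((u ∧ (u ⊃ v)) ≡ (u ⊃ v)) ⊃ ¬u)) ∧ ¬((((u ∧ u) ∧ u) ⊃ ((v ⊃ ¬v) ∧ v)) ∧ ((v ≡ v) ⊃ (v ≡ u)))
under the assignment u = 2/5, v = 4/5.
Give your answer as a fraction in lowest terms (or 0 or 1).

v ≡ u = 4/5 ≡ 2/5 = 3/5
(v ≡ u) ∧ v = 3/5 ∧ 4/5 = 3/5
u ∧ u = 2/5 ∧ 2/5 = 2/5
(u ∧ u) ⊃ u = 2/5 ⊃ 2/5 = 1
((v ≡ u) ∧ v) ⊃ ((u ∧ u) ⊃ u) = 3/5 ⊃ 1 = 1
u ⊃ v = 2/5 ⊃ 4/5 = 1
u ∧ (u ⊃ v) = 2/5 ∧ 1 = 2/5
u ⊃ v = 2/5 ⊃ 4/5 = 1
(u ∧ (u ⊃ v)) ≡ (u ⊃ v) = 2/5 ≡ 1 = 2/5
¬u = ¬2/5 = 3/5
((u ∧ (u ⊃ v)) ≡ (u ⊃ v)) ⊃ ¬u = 2/5 ⊃ 3/5 = 1
(((v ≡ u) ∧ v) ⊃ ((u ∧ u) ⊃ u)) ⊃ (((u ∧ (u ⊃ v)) ≡ (u ⊃ v)) ⊃ ¬u) = 1 ⊃ 1 = 1
¬((((v ≡ u) ∧ v) ⊃ ((u ∧ u) ⊃ u)) ⊃ (((u ∧ (u ⊃ v)) ≡ (u ⊃ v)) ⊃ ¬u)) = ¬1 = 0
u ∧ u = 2/5 ∧ 2/5 = 2/5
(u ∧ u) ∧ u = 2/5 ∧ 2/5 = 2/5
¬v = ¬4/5 = 1/5
v ⊃ ¬v = 4/5 ⊃ 1/5 = 2/5
(v ⊃ ¬v) ∧ v = 2/5 ∧ 4/5 = 2/5
((u ∧ u) ∧ u) ⊃ ((v ⊃ ¬v) ∧ v) = 2/5 ⊃ 2/5 = 1
v ≡ v = 4/5 ≡ 4/5 = 1
v ≡ u = 4/5 ≡ 2/5 = 3/5
(v ≡ v) ⊃ (v ≡ u) = 1 ⊃ 3/5 = 3/5
(((u ∧ u) ∧ u) ⊃ ((v ⊃ ¬v) ∧ v)) ∧ ((v ≡ v) ⊃ (v ≡ u)) = 1 ∧ 3/5 = 3/5
¬((((u ∧ u) ∧ u) ⊃ ((v ⊃ ¬v) ∧ v)) ∧ ((v ≡ v) ⊃ (v ≡ u))) = ¬3/5 = 2/5
¬((((v ≡ u) ∧ v) ⊃ ((u ∧ u) ⊃ u)) ⊃ (((u ∧ (u ⊃ v)) ≡ (u ⊃ v)) ⊃ ¬u)) ∧ ¬((((u ∧ u) ∧ u) ⊃ ((v ⊃ ¬v) ∧ v)) ∧ ((v ≡ v) ⊃ (v ≡ u))) = 0 ∧ 2/5 = 0

0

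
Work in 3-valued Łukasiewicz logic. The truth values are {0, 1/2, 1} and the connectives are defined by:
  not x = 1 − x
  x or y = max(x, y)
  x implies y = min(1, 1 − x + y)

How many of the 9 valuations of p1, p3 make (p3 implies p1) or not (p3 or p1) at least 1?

6

p1 = 0, p3 = 0 ↦ 1  ≥
p1 = 0, p3 = 1/2 ↦ 1/2  <
p1 = 0, p3 = 1 ↦ 0  <
p1 = 1/2, p3 = 0 ↦ 1  ≥
p1 = 1/2, p3 = 1/2 ↦ 1  ≥
p1 = 1/2, p3 = 1 ↦ 1/2  <
p1 = 1, p3 = 0 ↦ 1  ≥
p1 = 1, p3 = 1/2 ↦ 1  ≥
p1 = 1, p3 = 1 ↦ 1  ≥
So 6 of the 9 assignments meet the threshold.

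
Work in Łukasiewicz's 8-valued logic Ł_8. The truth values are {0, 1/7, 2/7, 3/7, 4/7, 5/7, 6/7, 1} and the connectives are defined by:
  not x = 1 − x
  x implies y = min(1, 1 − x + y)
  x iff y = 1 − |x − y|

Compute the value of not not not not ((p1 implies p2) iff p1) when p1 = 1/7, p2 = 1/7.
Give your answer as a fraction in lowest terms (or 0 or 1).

p1 implies p2 = 1/7 implies 1/7 = 1
(p1 implies p2) iff p1 = 1 iff 1/7 = 1/7
not ((p1 implies p2) iff p1) = not 1/7 = 6/7
not not ((p1 implies p2) iff p1) = not 6/7 = 1/7
not not not ((p1 implies p2) iff p1) = not 1/7 = 6/7
not not not not ((p1 implies p2) iff p1) = not 6/7 = 1/7

1/7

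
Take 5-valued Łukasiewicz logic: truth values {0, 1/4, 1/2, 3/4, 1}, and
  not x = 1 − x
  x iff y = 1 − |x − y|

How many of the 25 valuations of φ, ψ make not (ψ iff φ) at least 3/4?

6

value 1: 2 assignments (counts)
value 3/4: 4 assignments (counts)
value 1/2: 6 assignments
value 1/4: 8 assignments
value 0: 5 assignments
So 6 of the 25 assignments meet the threshold.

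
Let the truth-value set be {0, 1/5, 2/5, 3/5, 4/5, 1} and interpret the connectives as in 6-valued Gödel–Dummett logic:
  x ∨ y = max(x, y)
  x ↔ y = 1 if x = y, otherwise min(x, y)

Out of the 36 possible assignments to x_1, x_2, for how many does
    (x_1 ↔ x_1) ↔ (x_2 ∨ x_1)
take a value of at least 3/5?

value 1: 11 assignments (counts)
value 4/5: 9 assignments (counts)
value 3/5: 7 assignments (counts)
value 2/5: 5 assignments
value 1/5: 3 assignments
value 0: 1 assignment
So 27 of the 36 assignments meet the threshold.

27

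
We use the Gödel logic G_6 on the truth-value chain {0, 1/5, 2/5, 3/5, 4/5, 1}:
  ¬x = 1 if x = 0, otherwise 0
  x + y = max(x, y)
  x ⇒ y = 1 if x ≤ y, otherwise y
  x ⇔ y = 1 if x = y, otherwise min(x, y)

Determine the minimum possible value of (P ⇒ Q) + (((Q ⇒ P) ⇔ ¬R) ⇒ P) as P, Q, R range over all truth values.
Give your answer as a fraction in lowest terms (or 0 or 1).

1/5

Take P = 1/5, Q = 0, R = 0:
P ⇒ Q = 1/5 ⇒ 0 = 0
Q ⇒ P = 0 ⇒ 1/5 = 1
¬R = ¬0 = 1
(Q ⇒ P) ⇔ ¬R = 1 ⇔ 1 = 1
((Q ⇒ P) ⇔ ¬R) ⇒ P = 1 ⇒ 1/5 = 1/5
(P ⇒ Q) + (((Q ⇒ P) ⇔ ¬R) ⇒ P) = 0 + 1/5 = 1/5
No assignment yields a value below 1/5, so this is the minimum.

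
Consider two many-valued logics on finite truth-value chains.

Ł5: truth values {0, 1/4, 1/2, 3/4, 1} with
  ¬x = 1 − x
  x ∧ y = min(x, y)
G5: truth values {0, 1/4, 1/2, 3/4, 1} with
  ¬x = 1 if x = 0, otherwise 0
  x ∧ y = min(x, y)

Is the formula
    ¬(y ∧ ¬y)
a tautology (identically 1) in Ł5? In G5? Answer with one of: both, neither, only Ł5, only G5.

In Ł5: at y = 1/4 the value is 3/4 — not a tautology.
In G5: every assignment gives 1 — tautology.

only G5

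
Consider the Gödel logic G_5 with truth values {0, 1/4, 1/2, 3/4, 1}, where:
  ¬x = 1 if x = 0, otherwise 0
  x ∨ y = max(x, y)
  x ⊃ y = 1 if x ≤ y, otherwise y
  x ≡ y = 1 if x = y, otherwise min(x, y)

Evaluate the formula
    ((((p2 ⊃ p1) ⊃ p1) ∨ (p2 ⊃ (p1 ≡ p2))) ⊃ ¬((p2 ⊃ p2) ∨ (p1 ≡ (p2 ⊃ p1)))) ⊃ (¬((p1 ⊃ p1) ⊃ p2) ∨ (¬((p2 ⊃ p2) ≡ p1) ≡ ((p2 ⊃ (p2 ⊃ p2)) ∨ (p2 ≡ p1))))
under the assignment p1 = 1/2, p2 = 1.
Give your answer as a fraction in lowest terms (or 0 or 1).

1

p2 ⊃ p1 = 1 ⊃ 1/2 = 1/2
(p2 ⊃ p1) ⊃ p1 = 1/2 ⊃ 1/2 = 1
p1 ≡ p2 = 1/2 ≡ 1 = 1/2
p2 ⊃ (p1 ≡ p2) = 1 ⊃ 1/2 = 1/2
((p2 ⊃ p1) ⊃ p1) ∨ (p2 ⊃ (p1 ≡ p2)) = 1 ∨ 1/2 = 1
p2 ⊃ p2 = 1 ⊃ 1 = 1
p2 ⊃ p1 = 1 ⊃ 1/2 = 1/2
p1 ≡ (p2 ⊃ p1) = 1/2 ≡ 1/2 = 1
(p2 ⊃ p2) ∨ (p1 ≡ (p2 ⊃ p1)) = 1 ∨ 1 = 1
¬((p2 ⊃ p2) ∨ (p1 ≡ (p2 ⊃ p1))) = ¬1 = 0
(((p2 ⊃ p1) ⊃ p1) ∨ (p2 ⊃ (p1 ≡ p2))) ⊃ ¬((p2 ⊃ p2) ∨ (p1 ≡ (p2 ⊃ p1))) = 1 ⊃ 0 = 0
p1 ⊃ p1 = 1/2 ⊃ 1/2 = 1
(p1 ⊃ p1) ⊃ p2 = 1 ⊃ 1 = 1
¬((p1 ⊃ p1) ⊃ p2) = ¬1 = 0
p2 ⊃ p2 = 1 ⊃ 1 = 1
(p2 ⊃ p2) ≡ p1 = 1 ≡ 1/2 = 1/2
¬((p2 ⊃ p2) ≡ p1) = ¬1/2 = 0
p2 ⊃ p2 = 1 ⊃ 1 = 1
p2 ⊃ (p2 ⊃ p2) = 1 ⊃ 1 = 1
p2 ≡ p1 = 1 ≡ 1/2 = 1/2
(p2 ⊃ (p2 ⊃ p2)) ∨ (p2 ≡ p1) = 1 ∨ 1/2 = 1
¬((p2 ⊃ p2) ≡ p1) ≡ ((p2 ⊃ (p2 ⊃ p2)) ∨ (p2 ≡ p1)) = 0 ≡ 1 = 0
¬((p1 ⊃ p1) ⊃ p2) ∨ (¬((p2 ⊃ p2) ≡ p1) ≡ ((p2 ⊃ (p2 ⊃ p2)) ∨ (p2 ≡ p1))) = 0 ∨ 0 = 0
((((p2 ⊃ p1) ⊃ p1) ∨ (p2 ⊃ (p1 ≡ p2))) ⊃ ¬((p2 ⊃ p2) ∨ (p1 ≡ (p2 ⊃ p1)))) ⊃ (¬((p1 ⊃ p1) ⊃ p2) ∨ (¬((p2 ⊃ p2) ≡ p1) ≡ ((p2 ⊃ (p2 ⊃ p2)) ∨ (p2 ≡ p1)))) = 0 ⊃ 0 = 1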